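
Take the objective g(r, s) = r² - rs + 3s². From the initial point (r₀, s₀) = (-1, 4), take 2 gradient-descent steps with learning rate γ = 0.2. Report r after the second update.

-0.08

∇g = (2r - s, -r + 6s)
Step 1: at (-1, 4), ∇g = (-6, 25) → (-1, 4) − 0.2·(-6, 25) = (0.2, -1)
Step 2: at (0.2, -1), ∇g = (1.4, -6.2) → (0.2, -1) − 0.2·(1.4, -6.2) = (-0.08, 0.24)
r = -0.08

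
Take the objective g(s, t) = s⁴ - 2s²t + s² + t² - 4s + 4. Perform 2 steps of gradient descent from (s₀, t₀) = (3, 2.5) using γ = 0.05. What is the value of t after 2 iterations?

∇g = (4s³ - 4st + 2s - 4, -2s² + 2t)
Step 1: at (3, 2.5), ∇g = (80, -13) → (3, 2.5) − 0.05·(80, -13) = (-1, 3.15)
Step 2: at (-1, 3.15), ∇g = (2.6, 4.3) → (-1, 3.15) − 0.05·(2.6, 4.3) = (-1.13, 2.935)
t = 2.935

2.935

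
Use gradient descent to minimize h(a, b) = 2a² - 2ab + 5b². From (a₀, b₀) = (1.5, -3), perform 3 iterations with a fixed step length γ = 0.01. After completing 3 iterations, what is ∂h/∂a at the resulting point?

8.917008

∇h = (4a - 2b, -2a + 10b)
(a₁, b₁) = (1.5, -3) − 0.01·(12, -33) = (1.38, -2.67)
(a₂, b₂) = (1.38, -2.67) − 0.01·(10.86, -29.46) = (1.2714, -2.3754)
(a₃, b₃) = (1.2714, -2.3754) − 0.01·(9.8364, -26.2968) = (1.173036, -2.112432)
∂h/∂a at (1.173036, -2.112432) = 8.917008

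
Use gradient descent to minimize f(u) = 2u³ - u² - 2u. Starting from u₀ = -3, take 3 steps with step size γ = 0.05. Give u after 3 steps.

f′(u) = 6u² - 2u - 2
Step 1: f′(-3) = 58; u₁ = -3 − 0.05·58 = -5.9
Step 2: f′(-5.9) = 218.66; u₂ = -5.9 − 0.05·218.66 = -16.833
Step 3: f′(-16.833) = 1731.765334; u₃ = -16.833 − 0.05·1731.765334 = -103.4212667

-103.4212667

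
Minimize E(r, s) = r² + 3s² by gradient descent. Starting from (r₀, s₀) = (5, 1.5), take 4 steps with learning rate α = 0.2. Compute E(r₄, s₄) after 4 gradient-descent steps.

0.41992128

∇E = (2r, 6s)
Step 1: at (5, 1.5), ∇E = (10, 9) → (5, 1.5) − 0.2·(10, 9) = (3, -0.3)
Step 2: at (3, -0.3), ∇E = (6, -1.8) → (3, -0.3) − 0.2·(6, -1.8) = (1.8, 0.06)
Step 3: at (1.8, 0.06), ∇E = (3.6, 0.36) → (1.8, 0.06) − 0.2·(3.6, 0.36) = (1.08, -0.012)
Step 4: at (1.08, -0.012), ∇E = (2.16, -0.072) → (1.08, -0.012) − 0.2·(2.16, -0.072) = (0.648, 0.0024)
E(0.648, 0.0024) = 0.41992128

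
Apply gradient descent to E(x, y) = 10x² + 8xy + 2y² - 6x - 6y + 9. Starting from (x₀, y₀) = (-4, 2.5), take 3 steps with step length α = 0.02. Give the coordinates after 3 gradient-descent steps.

(-1.6048, 3.531296)

∇E = (20x + 8y - 6, 8x + 4y - 6)
(x₁, y₁) = (-4, 2.5) − 0.02·(-66, -28) = (-2.68, 3.06)
(x₂, y₂) = (-2.68, 3.06) − 0.02·(-35.12, -15.2) = (-1.9776, 3.364)
(x₃, y₃) = (-1.9776, 3.364) − 0.02·(-18.64, -8.3648) = (-1.6048, 3.531296)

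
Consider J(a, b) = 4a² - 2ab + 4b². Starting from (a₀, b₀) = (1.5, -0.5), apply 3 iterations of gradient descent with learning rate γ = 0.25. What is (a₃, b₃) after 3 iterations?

(-3.4375, 3.3125)

∇J = (8a - 2b, -2a + 8b)
Step 1: at (1.5, -0.5), ∇J = (13, -7) → (1.5, -0.5) − 0.25·(13, -7) = (-1.75, 1.25)
Step 2: at (-1.75, 1.25), ∇J = (-16.5, 13.5) → (-1.75, 1.25) − 0.25·(-16.5, 13.5) = (2.375, -2.125)
Step 3: at (2.375, -2.125), ∇J = (23.25, -21.75) → (2.375, -2.125) − 0.25·(23.25, -21.75) = (-3.4375, 3.3125)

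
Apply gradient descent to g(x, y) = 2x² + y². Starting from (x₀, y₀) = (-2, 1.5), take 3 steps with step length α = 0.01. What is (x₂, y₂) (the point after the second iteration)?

∇g = (4x, 2y)
(x₁, y₁) = (-2, 1.5) − 0.01·(-8, 3) = (-1.92, 1.47)
(x₂, y₂) = (-1.92, 1.47) − 0.01·(-7.68, 2.94) = (-1.8432, 1.4406)

(-1.8432, 1.4406)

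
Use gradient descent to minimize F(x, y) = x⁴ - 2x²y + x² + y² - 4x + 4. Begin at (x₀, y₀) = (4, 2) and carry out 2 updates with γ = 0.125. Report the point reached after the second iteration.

∇F = (4x³ - 4xy + 2x - 4, -2x² + 2y)
(x₁, y₁) = (4, 2) − 0.125·(228, -28) = (-24.5, 5.5)
(x₂, y₂) = (-24.5, 5.5) − 0.125·(-58338.5, -1189.5) = (7267.8125, 154.1875)

(7267.8125, 154.1875)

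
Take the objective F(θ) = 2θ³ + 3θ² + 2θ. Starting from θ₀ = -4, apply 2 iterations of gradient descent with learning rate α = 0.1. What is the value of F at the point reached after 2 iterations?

-1112326.230720512

F′(θ) = 6θ² + 6θ + 2
Step 1: F′(-4) = 74; θ₁ = -4 − 0.1·74 = -11.4
Step 2: F′(-11.4) = 713.36; θ₂ = -11.4 − 0.1·713.36 = -82.736
F(-82.736) = -1112326.230720512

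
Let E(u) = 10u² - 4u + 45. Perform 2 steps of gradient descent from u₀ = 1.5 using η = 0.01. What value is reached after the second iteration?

E′(u) = 20u - 4
u₁ = 1.5 − 0.01·26 = 1.24
u₂ = 1.24 − 0.01·20.8 = 1.032

1.032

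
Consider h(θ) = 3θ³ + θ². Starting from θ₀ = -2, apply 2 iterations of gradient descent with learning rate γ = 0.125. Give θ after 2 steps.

-45

h′(θ) = 9θ² + 2θ
θ₁ = -2 − 0.125·32 = -6
θ₂ = -6 − 0.125·312 = -45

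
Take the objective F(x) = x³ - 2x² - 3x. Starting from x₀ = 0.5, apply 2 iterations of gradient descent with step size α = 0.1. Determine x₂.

F′(x) = 3x² - 4x - 3
x₁ = 0.5 − 0.1·(-4.25) = 0.925
x₂ = 0.925 − 0.1·(-4.133125) = 1.3383125

1.3383125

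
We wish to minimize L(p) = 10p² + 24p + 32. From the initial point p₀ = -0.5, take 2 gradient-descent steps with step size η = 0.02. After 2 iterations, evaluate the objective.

L′(p) = 20p + 24
p₁ = -0.5 − 0.02·14 = -0.78
p₂ = -0.78 − 0.02·8.4 = -0.948
L(-0.948) = 18.23504

18.23504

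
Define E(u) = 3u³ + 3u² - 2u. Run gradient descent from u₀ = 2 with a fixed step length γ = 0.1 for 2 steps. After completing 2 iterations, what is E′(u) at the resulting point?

E′(u) = 9u² + 6u - 2
u₁ = 2 − 0.1·46 = -2.6
u₂ = -2.6 − 0.1·43.24 = -6.924
E′(u) at (-6.924) = 387.931984

387.931984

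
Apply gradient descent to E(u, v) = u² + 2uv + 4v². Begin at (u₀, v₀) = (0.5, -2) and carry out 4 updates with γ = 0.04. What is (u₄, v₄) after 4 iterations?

(0.71015552, -0.55689728)

∇E = (2u + 2v, 2u + 8v)
Step 1: at (0.5, -2), ∇E = (-3, -15) → (0.5, -2) − 0.04·(-3, -15) = (0.62, -1.4)
Step 2: at (0.62, -1.4), ∇E = (-1.56, -9.96) → (0.62, -1.4) − 0.04·(-1.56, -9.96) = (0.6824, -1.0016)
Step 3: at (0.6824, -1.0016), ∇E = (-0.6384, -6.648) → (0.6824, -1.0016) − 0.04·(-0.6384, -6.648) = (0.707936, -0.73568)
Step 4: at (0.707936, -0.73568), ∇E = (-0.055488, -4.469568) → (0.707936, -0.73568) − 0.04·(-0.055488, -4.469568) = (0.71015552, -0.55689728)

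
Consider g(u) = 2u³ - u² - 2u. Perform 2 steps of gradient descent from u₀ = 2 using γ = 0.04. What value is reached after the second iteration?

g′(u) = 6u² - 2u - 2
Step 1: g′(2) = 18; u₁ = 2 − 0.04·18 = 1.28
Step 2: g′(1.28) = 5.2704; u₂ = 1.28 − 0.04·5.2704 = 1.069184

1.069184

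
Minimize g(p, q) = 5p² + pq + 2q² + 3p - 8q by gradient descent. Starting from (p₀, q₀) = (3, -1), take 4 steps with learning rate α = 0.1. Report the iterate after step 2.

(-0.29, 0.76)

∇g = (10p + q + 3, p + 4q - 8)
(p₁, q₁) = (3, -1) − 0.1·(32, -9) = (-0.2, -0.1)
(p₂, q₂) = (-0.2, -0.1) − 0.1·(0.9, -8.6) = (-0.29, 0.76)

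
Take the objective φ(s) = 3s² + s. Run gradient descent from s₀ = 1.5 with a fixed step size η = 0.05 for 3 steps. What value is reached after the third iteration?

0.405

φ′(s) = 6s + 1
Step 1: φ′(1.5) = 10; s₁ = 1.5 − 0.05·10 = 1
Step 2: φ′(1) = 7; s₂ = 1 − 0.05·7 = 0.65
Step 3: φ′(0.65) = 4.9; s₃ = 0.65 − 0.05·4.9 = 0.405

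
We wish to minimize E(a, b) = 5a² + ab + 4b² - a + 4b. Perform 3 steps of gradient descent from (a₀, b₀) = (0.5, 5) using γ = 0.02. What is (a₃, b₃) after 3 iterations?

(0.10772, 2.743564)

∇E = (10a + b - 1, a + 8b + 4)
(a₁, b₁) = (0.5, 5) − 0.02·(9, 44.5) = (0.32, 4.11)
(a₂, b₂) = (0.32, 4.11) − 0.02·(6.31, 37.2) = (0.1938, 3.366)
(a₃, b₃) = (0.1938, 3.366) − 0.02·(4.304, 31.1218) = (0.10772, 2.743564)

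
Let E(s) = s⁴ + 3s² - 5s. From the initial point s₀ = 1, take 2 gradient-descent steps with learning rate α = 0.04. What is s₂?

0.72608

E′(s) = 4s³ + 6s - 5
s₁ = 1 − 0.04·5 = 0.8
s₂ = 0.8 − 0.04·1.848 = 0.72608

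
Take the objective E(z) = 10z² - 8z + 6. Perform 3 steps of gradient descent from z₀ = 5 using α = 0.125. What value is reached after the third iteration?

-15.125

E′(z) = 20z - 8
Step 1: E′(5) = 92; z₁ = 5 − 0.125·92 = -6.5
Step 2: E′(-6.5) = -138; z₂ = -6.5 − 0.125·(-138) = 10.75
Step 3: E′(10.75) = 207; z₃ = 10.75 − 0.125·207 = -15.125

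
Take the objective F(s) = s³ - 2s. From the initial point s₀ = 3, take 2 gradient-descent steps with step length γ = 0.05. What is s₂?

1.390625

F′(s) = 3s² - 2
Step 1: F′(3) = 25; s₁ = 3 − 0.05·25 = 1.75
Step 2: F′(1.75) = 7.1875; s₂ = 1.75 − 0.05·7.1875 = 1.390625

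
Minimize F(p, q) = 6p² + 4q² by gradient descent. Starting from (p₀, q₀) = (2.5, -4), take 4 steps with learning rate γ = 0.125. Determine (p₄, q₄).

∇F = (12p, 8q)
(p₁, q₁) = (2.5, -4) − 0.125·(30, -32) = (-1.25, 0)
(p₂, q₂) = (-1.25, 0) − 0.125·(-15, 0) = (0.625, 0)
(p₃, q₃) = (0.625, 0) − 0.125·(7.5, 0) = (-0.3125, 0)
(p₄, q₄) = (-0.3125, 0) − 0.125·(-3.75, 0) = (0.15625, 0)

(0.15625, 0)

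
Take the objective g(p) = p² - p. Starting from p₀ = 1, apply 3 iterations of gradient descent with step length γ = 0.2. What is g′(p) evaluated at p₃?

0.216

g′(p) = 2p - 1
p₁ = 1 − 0.2·1 = 0.8
p₂ = 0.8 − 0.2·0.6 = 0.68
p₃ = 0.68 − 0.2·0.36 = 0.608
g′(p) at (0.608) = 0.216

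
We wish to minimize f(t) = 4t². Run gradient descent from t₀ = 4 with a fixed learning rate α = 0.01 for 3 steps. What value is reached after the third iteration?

f′(t) = 8t
t₁ = 4 − 0.01·32 = 3.68
t₂ = 3.68 − 0.01·29.44 = 3.3856
t₃ = 3.3856 − 0.01·27.0848 = 3.114752

3.114752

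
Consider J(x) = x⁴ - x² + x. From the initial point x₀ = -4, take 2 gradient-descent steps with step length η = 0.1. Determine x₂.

-3523.1572

J′(x) = 4x³ - 2x + 1
x₁ = -4 − 0.1·(-247) = 20.7
x₂ = 20.7 − 0.1·35438.572 = -3523.1572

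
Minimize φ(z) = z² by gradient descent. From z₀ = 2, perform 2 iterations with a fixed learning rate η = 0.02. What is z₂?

1.8432

φ′(z) = 2z
z₁ = 2 − 0.02·4 = 1.92
z₂ = 1.92 − 0.02·3.84 = 1.8432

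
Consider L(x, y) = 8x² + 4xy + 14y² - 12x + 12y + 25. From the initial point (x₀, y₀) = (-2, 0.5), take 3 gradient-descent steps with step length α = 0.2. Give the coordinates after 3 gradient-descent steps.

(17.248, -26.044)

∇L = (16x + 4y - 12, 4x + 28y + 12)
(x₁, y₁) = (-2, 0.5) − 0.2·(-42, 18) = (6.4, -3.1)
(x₂, y₂) = (6.4, -3.1) − 0.2·(78, -49.2) = (-9.2, 6.74)
(x₃, y₃) = (-9.2, 6.74) − 0.2·(-132.24, 163.92) = (17.248, -26.044)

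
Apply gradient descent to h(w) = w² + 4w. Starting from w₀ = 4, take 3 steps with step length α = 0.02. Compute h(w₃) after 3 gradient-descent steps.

24.179280429056

h′(w) = 2w + 4
w₁ = 4 − 0.02·12 = 3.76
w₂ = 3.76 − 0.02·11.52 = 3.5296
w₃ = 3.5296 − 0.02·11.0592 = 3.308416
h(3.308416) = 24.179280429056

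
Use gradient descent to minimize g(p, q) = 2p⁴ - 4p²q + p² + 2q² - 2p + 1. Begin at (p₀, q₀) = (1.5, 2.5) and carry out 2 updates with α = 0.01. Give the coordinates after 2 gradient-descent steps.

∇g = (8p³ - 8pq + 2p - 2, -4p² + 4q)
(p₁, q₁) = (1.5, 2.5) − 0.01·(-2, 1) = (1.52, 2.49)
(p₂, q₂) = (1.52, 2.49) − 0.01·(-1.143936, 0.7184) = (1.53143936, 2.482816)

(1.53143936, 2.482816)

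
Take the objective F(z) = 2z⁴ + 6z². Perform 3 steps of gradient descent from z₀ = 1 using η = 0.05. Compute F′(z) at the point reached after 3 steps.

F′(z) = 8z³ + 12z
z₁ = 1 − 0.05·20 = 0
z₂ = 0 − 0.05·0 = 0
z₃ = 0 − 0.05·0 = 0
F′(z) at (0) = 0

0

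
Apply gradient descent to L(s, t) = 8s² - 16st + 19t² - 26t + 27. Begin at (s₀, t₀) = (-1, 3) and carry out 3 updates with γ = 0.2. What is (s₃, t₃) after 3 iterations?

∇L = (16s - 16t, -16s + 38t - 26)
Step 1: at (-1, 3), ∇L = (-64, 104) → (-1, 3) − 0.2·(-64, 104) = (11.8, -17.8)
Step 2: at (11.8, -17.8), ∇L = (473.6, -891.2) → (11.8, -17.8) − 0.2·(473.6, -891.2) = (-82.92, 160.44)
Step 3: at (-82.92, 160.44), ∇L = (-3893.76, 7397.44) → (-82.92, 160.44) − 0.2·(-3893.76, 7397.44) = (695.832, -1319.048)

(695.832, -1319.048)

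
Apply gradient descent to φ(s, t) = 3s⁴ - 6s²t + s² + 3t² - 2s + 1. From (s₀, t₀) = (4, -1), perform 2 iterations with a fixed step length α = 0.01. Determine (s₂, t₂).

(4.89244576, 1.087304)

∇φ = (12s³ - 12st + 2s - 2, -6s² + 6t)
Step 1: at (4, -1), ∇φ = (822, -102) → (4, -1) − 0.01·(822, -102) = (-4.22, 0.02)
Step 2: at (-4.22, 0.02), ∇φ = (-911.244576, -106.7304) → (-4.22, 0.02) − 0.01·(-911.244576, -106.7304) = (4.89244576, 1.087304)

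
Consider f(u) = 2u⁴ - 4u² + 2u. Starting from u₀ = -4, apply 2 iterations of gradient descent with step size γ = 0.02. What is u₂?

-21.09113856

f′(u) = 8u³ - 8u + 2
u₁ = -4 − 0.02·(-478) = 5.56
u₂ = 5.56 − 0.02·1332.556928 = -21.09113856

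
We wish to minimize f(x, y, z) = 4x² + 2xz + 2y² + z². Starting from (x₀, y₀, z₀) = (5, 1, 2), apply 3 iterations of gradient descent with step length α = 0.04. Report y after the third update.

∇f = (8x + 2z, 4y, 2x + 2z)
(x₁, y₁, z₁) = (5, 1, 2) − 0.04·(44, 4, 14) = (3.24, 0.84, 1.44)
(x₂, y₂, z₂) = (3.24, 0.84, 1.44) − 0.04·(28.8, 3.36, 9.36) = (2.088, 0.7056, 1.0656)
(x₃, y₃, z₃) = (2.088, 0.7056, 1.0656) − 0.04·(18.8352, 2.8224, 6.3072) = (1.334592, 0.592704, 0.813312)
y = 0.592704

0.592704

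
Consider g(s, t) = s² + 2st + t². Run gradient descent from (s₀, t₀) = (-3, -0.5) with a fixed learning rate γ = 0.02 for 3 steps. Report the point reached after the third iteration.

(-2.612704, -0.112704)

∇g = (2s + 2t, 2s + 2t)
(s₁, t₁) = (-3, -0.5) − 0.02·(-7, -7) = (-2.86, -0.36)
(s₂, t₂) = (-2.86, -0.36) − 0.02·(-6.44, -6.44) = (-2.7312, -0.2312)
(s₃, t₃) = (-2.7312, -0.2312) − 0.02·(-5.9248, -5.9248) = (-2.612704, -0.112704)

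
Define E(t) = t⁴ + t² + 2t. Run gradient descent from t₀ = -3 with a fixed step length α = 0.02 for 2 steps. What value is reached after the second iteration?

-0.73448192

E′(t) = 4t³ + 2t + 2
t₁ = -3 − 0.02·(-112) = -0.76
t₂ = -0.76 − 0.02·(-1.275904) = -0.73448192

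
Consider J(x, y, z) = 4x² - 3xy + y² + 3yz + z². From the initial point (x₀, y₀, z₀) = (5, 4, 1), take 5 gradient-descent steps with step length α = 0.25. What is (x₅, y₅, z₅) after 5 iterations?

∇J = (8x - 3y, -3x + 2y + 3z, 3y + 2z)
Step 1: at (5, 4, 1), ∇J = (28, -4, 14) → (5, 4, 1) − 0.25·(28, -4, 14) = (-2, 5, -2.5)
Step 2: at (-2, 5, -2.5), ∇J = (-31, 8.5, 10) → (-2, 5, -2.5) − 0.25·(-31, 8.5, 10) = (5.75, 2.875, -5)
Step 3: at (5.75, 2.875, -5), ∇J = (37.375, -26.5, -1.375) → (5.75, 2.875, -5) − 0.25·(37.375, -26.5, -1.375) = (-3.59375, 9.5, -4.65625)
Step 4: at (-3.59375, 9.5, -4.65625), ∇J = (-57.25, 15.8125, 19.1875) → (-3.59375, 9.5, -4.65625) − 0.25·(-57.25, 15.8125, 19.1875) = (10.71875, 5.546875, -9.453125)
Step 5: at (10.71875, 5.546875, -9.453125), ∇J = (69.109375, -49.421875, -2.265625) → (10.71875, 5.546875, -9.453125) − 0.25·(69.109375, -49.421875, -2.265625) = (-6.55859375, 17.90234375, -8.88671875)

(-6.55859375, 17.90234375, -8.88671875)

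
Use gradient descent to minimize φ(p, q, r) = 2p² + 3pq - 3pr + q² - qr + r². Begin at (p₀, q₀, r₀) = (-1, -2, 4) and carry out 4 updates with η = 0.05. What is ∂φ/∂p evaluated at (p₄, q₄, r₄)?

∇φ = (4p + 3q - 3r, 3p + 2q - r, -3p - q + 2r)
Step 1: at (-1, -2, 4), ∇φ = (-22, -11, 13) → (-1, -2, 4) − 0.05·(-22, -11, 13) = (0.1, -1.45, 3.35)
Step 2: at (0.1, -1.45, 3.35), ∇φ = (-14, -5.95, 7.85) → (0.1, -1.45, 3.35) − 0.05·(-14, -5.95, 7.85) = (0.8, -1.1525, 2.9575)
Step 3: at (0.8, -1.1525, 2.9575), ∇φ = (-9.13, -2.8625, 4.6675) → (0.8, -1.1525, 2.9575) − 0.05·(-9.13, -2.8625, 4.6675) = (1.2565, -1.009375, 2.724125)
Step 4: at (1.2565, -1.009375, 2.724125), ∇φ = (-6.1745, -0.973375, 2.688125) → (1.2565, -1.009375, 2.724125) − 0.05·(-6.1745, -0.973375, 2.688125) = (1.565225, -0.96070625, 2.58971875)
∂φ/∂p at (1.565225, -0.96070625, 2.58971875) = -4.390375

-4.390375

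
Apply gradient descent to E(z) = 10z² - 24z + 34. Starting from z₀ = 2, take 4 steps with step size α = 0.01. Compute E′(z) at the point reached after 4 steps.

E′(z) = 20z - 24
z₁ = 2 − 0.01·16 = 1.84
z₂ = 1.84 − 0.01·12.8 = 1.712
z₃ = 1.712 − 0.01·10.24 = 1.6096
z₄ = 1.6096 − 0.01·8.192 = 1.52768
E′(z) at (1.52768) = 6.5536

6.5536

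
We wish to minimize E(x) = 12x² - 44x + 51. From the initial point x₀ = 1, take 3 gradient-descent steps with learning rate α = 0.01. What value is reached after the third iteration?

1.46752

E′(x) = 24x - 44
x₁ = 1 − 0.01·(-20) = 1.2
x₂ = 1.2 − 0.01·(-15.2) = 1.352
x₃ = 1.352 − 0.01·(-11.552) = 1.46752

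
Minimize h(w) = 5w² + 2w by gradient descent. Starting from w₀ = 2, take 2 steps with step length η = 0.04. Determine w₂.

h′(w) = 10w + 2
w₁ = 2 − 0.04·22 = 1.12
w₂ = 1.12 − 0.04·13.2 = 0.592

0.592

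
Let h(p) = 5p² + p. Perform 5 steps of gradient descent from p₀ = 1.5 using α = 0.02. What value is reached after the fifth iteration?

h′(p) = 10p + 1
p₁ = 1.5 − 0.02·16 = 1.18
p₂ = 1.18 − 0.02·12.8 = 0.924
p₃ = 0.924 − 0.02·10.24 = 0.7192
p₄ = 0.7192 − 0.02·8.192 = 0.55536
p₅ = 0.55536 − 0.02·6.5536 = 0.424288

0.424288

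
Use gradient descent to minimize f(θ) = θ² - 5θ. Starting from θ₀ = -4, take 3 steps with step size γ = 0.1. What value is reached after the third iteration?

-0.828

f′(θ) = 2θ - 5
θ₁ = -4 − 0.1·(-13) = -2.7
θ₂ = -2.7 − 0.1·(-10.4) = -1.66
θ₃ = -1.66 − 0.1·(-8.32) = -0.828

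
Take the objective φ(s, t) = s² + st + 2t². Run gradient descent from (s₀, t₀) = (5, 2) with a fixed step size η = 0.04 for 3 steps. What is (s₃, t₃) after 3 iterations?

∇φ = (2s + t, s + 4t)
Step 1: at (5, 2), ∇φ = (12, 13) → (5, 2) − 0.04·(12, 13) = (4.52, 1.48)
Step 2: at (4.52, 1.48), ∇φ = (10.52, 10.44) → (4.52, 1.48) − 0.04·(10.52, 10.44) = (4.0992, 1.0624)
Step 3: at (4.0992, 1.0624), ∇φ = (9.2608, 8.3488) → (4.0992, 1.0624) − 0.04·(9.2608, 8.3488) = (3.728768, 0.728448)

(3.728768, 0.728448)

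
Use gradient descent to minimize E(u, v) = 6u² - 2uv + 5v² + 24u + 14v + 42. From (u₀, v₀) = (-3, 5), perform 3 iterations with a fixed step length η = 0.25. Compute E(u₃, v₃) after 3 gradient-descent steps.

∇E = (12u - 2v + 24, -2u + 10v + 14)
Step 1: at (-3, 5), ∇E = (-22, 70) → (-3, 5) − 0.25·(-22, 70) = (2.5, -12.5)
Step 2: at (2.5, -12.5), ∇E = (79, -116) → (2.5, -12.5) − 0.25·(79, -116) = (-17.25, 16.5)
Step 3: at (-17.25, 16.5), ∇E = (-216, 213.5) → (-17.25, 16.5) − 0.25·(-216, 213.5) = (36.75, -36.875)
E(36.75, -36.875) = 18020.265625

18020.265625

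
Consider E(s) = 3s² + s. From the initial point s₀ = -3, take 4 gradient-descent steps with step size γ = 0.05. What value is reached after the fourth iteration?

-0.84695

E′(s) = 6s + 1
Step 1: E′(-3) = -17; s₁ = -3 − 0.05·(-17) = -2.15
Step 2: E′(-2.15) = -11.9; s₂ = -2.15 − 0.05·(-11.9) = -1.555
Step 3: E′(-1.555) = -8.33; s₃ = -1.555 − 0.05·(-8.33) = -1.1385
Step 4: E′(-1.1385) = -5.831; s₄ = -1.1385 − 0.05·(-5.831) = -0.84695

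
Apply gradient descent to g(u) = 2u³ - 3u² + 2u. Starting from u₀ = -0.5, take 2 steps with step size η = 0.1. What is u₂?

-2.8335

g′(u) = 6u² - 6u + 2
Step 1: g′(-0.5) = 6.5; u₁ = -0.5 − 0.1·6.5 = -1.15
Step 2: g′(-1.15) = 16.835; u₂ = -1.15 − 0.1·16.835 = -2.8335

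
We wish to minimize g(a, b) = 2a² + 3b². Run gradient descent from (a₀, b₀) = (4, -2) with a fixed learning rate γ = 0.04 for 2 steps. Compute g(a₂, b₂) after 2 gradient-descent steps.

∇g = (4a, 6b)
Step 1: at (4, -2), ∇g = (16, -12) → (4, -2) − 0.04·(16, -12) = (3.36, -1.52)
Step 2: at (3.36, -1.52), ∇g = (13.44, -9.12) → (3.36, -1.52) − 0.04·(13.44, -9.12) = (2.8224, -1.1552)
g(2.8224, -1.1552) = 19.93534464

19.93534464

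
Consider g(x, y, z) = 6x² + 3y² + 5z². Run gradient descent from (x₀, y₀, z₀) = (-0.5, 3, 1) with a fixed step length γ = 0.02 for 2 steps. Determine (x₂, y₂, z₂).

(-0.2888, 2.3232, 0.64)

∇g = (12x, 6y, 10z)
Step 1: at (-0.5, 3, 1), ∇g = (-6, 18, 10) → (-0.5, 3, 1) − 0.02·(-6, 18, 10) = (-0.38, 2.64, 0.8)
Step 2: at (-0.38, 2.64, 0.8), ∇g = (-4.56, 15.84, 8) → (-0.38, 2.64, 0.8) − 0.02·(-4.56, 15.84, 8) = (-0.2888, 2.3232, 0.64)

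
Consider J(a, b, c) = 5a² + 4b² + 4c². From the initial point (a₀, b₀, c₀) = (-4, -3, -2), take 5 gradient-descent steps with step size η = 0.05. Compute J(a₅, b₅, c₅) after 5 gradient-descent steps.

0.3925491152

∇J = (10a, 8b, 8c)
Step 1: at (-4, -3, -2), ∇J = (-40, -24, -16) → (-4, -3, -2) − 0.05·(-40, -24, -16) = (-2, -1.8, -1.2)
Step 2: at (-2, -1.8, -1.2), ∇J = (-20, -14.4, -9.6) → (-2, -1.8, -1.2) − 0.05·(-20, -14.4, -9.6) = (-1, -1.08, -0.72)
Step 3: at (-1, -1.08, -0.72), ∇J = (-10, -8.64, -5.76) → (-1, -1.08, -0.72) − 0.05·(-10, -8.64, -5.76) = (-0.5, -0.648, -0.432)
Step 4: at (-0.5, -0.648, -0.432), ∇J = (-5, -5.184, -3.456) → (-0.5, -0.648, -0.432) − 0.05·(-5, -5.184, -3.456) = (-0.25, -0.3888, -0.2592)
Step 5: at (-0.25, -0.3888, -0.2592), ∇J = (-2.5, -3.1104, -2.0736) → (-0.25, -0.3888, -0.2592) − 0.05·(-2.5, -3.1104, -2.0736) = (-0.125, -0.23328, -0.15552)
J(-0.125, -0.23328, -0.15552) = 0.3925491152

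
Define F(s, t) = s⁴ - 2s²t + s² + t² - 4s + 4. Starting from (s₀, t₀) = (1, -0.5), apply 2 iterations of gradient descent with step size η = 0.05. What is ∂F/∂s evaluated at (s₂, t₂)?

0.054863683584

∇F = (4s³ - 4st + 2s - 4, -2s² + 2t)
Step 1: at (1, -0.5), ∇F = (4, -3) → (1, -0.5) − 0.05·(4, -3) = (0.8, -0.35)
Step 2: at (0.8, -0.35), ∇F = (0.768, -1.98) → (0.8, -0.35) − 0.05·(0.768, -1.98) = (0.7616, -0.251)
∂F/∂s at (0.7616, -0.251) = 0.054863683584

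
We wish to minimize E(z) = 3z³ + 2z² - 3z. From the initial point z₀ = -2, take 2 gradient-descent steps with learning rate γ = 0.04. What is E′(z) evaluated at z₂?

E′(z) = 9z² + 4z - 3
z₁ = -2 − 0.04·25 = -3
z₂ = -3 − 0.04·66 = -5.64
E′(z) at (-5.64) = 260.7264

260.7264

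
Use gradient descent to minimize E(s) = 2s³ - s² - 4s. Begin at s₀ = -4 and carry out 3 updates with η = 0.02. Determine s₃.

E′(s) = 6s² - 2s - 4
Step 1: E′(-4) = 100; s₁ = -4 − 0.02·100 = -6
Step 2: E′(-6) = 224; s₂ = -6 − 0.02·224 = -10.48
Step 3: E′(-10.48) = 675.9424; s₃ = -10.48 − 0.02·675.9424 = -23.998848

-23.998848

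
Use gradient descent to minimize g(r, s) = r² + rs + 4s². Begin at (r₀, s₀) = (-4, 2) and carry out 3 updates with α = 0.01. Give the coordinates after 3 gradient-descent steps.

(-3.82009, 1.66628)

∇g = (2r + s, r + 8s)
Step 1: at (-4, 2), ∇g = (-6, 12) → (-4, 2) − 0.01·(-6, 12) = (-3.94, 1.88)
Step 2: at (-3.94, 1.88), ∇g = (-6, 11.1) → (-3.94, 1.88) − 0.01·(-6, 11.1) = (-3.88, 1.769)
Step 3: at (-3.88, 1.769), ∇g = (-5.991, 10.272) → (-3.88, 1.769) − 0.01·(-5.991, 10.272) = (-3.82009, 1.66628)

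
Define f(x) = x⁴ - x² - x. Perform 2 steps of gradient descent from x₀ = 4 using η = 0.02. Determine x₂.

f′(x) = 4x³ - 2x - 1
x₁ = 4 − 0.02·247 = -0.94
x₂ = -0.94 − 0.02·(-2.442336) = -0.89115328

-0.89115328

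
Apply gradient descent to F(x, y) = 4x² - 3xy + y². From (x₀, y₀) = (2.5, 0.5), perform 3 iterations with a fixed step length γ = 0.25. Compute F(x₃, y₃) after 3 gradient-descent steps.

∇F = (8x - 3y, -3x + 2y)
(x₁, y₁) = (2.5, 0.5) − 0.25·(18.5, -6.5) = (-2.125, 2.125)
(x₂, y₂) = (-2.125, 2.125) − 0.25·(-23.375, 10.625) = (3.71875, -0.53125)
(x₃, y₃) = (3.71875, -0.53125) − 0.25·(31.34375, -12.21875) = (-4.1171875, 2.5234375)
F(-4.1171875, 2.5234375) = 105.341064453125

105.341064453125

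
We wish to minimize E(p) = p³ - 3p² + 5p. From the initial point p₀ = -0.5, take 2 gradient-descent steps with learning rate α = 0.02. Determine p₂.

-0.8833375

E′(p) = 3p² - 6p + 5
p₁ = -0.5 − 0.02·8.75 = -0.675
p₂ = -0.675 − 0.02·10.416875 = -0.8833375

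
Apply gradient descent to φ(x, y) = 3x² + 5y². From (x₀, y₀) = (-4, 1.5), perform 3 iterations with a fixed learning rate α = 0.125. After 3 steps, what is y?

∇φ = (6x, 10y)
(x₁, y₁) = (-4, 1.5) − 0.125·(-24, 15) = (-1, -0.375)
(x₂, y₂) = (-1, -0.375) − 0.125·(-6, -3.75) = (-0.25, 0.09375)
(x₃, y₃) = (-0.25, 0.09375) − 0.125·(-1.5, 0.9375) = (-0.0625, -0.0234375)
y = -0.0234375

-0.0234375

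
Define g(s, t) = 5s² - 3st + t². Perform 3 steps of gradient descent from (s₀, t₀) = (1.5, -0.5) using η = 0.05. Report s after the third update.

0.1366875

∇g = (10s - 3t, -3s + 2t)
(s₁, t₁) = (1.5, -0.5) − 0.05·(16.5, -5.5) = (0.675, -0.225)
(s₂, t₂) = (0.675, -0.225) − 0.05·(7.425, -2.475) = (0.30375, -0.10125)
(s₃, t₃) = (0.30375, -0.10125) − 0.05·(3.34125, -1.11375) = (0.1366875, -0.0455625)
s = 0.1366875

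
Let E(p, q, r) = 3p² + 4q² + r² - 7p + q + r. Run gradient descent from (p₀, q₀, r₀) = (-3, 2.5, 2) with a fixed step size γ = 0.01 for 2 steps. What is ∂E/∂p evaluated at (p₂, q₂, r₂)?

-22.09

∇E = (6p - 7, 8q + 1, 2r + 1)
Step 1: at (-3, 2.5, 2), ∇E = (-25, 21, 5) → (-3, 2.5, 2) − 0.01·(-25, 21, 5) = (-2.75, 2.29, 1.95)
Step 2: at (-2.75, 2.29, 1.95), ∇E = (-23.5, 19.32, 4.9) → (-2.75, 2.29, 1.95) − 0.01·(-23.5, 19.32, 4.9) = (-2.515, 2.0968, 1.901)
∂E/∂p at (-2.515, 2.0968, 1.901) = -22.09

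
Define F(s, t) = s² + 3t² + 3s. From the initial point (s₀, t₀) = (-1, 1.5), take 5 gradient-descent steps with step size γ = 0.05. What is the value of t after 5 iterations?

∇F = (2s + 3, 6t)
Step 1: at (-1, 1.5), ∇F = (1, 9) → (-1, 1.5) − 0.05·(1, 9) = (-1.05, 1.05)
Step 2: at (-1.05, 1.05), ∇F = (0.9, 6.3) → (-1.05, 1.05) − 0.05·(0.9, 6.3) = (-1.095, 0.735)
Step 3: at (-1.095, 0.735), ∇F = (0.81, 4.41) → (-1.095, 0.735) − 0.05·(0.81, 4.41) = (-1.1355, 0.5145)
Step 4: at (-1.1355, 0.5145), ∇F = (0.729, 3.087) → (-1.1355, 0.5145) − 0.05·(0.729, 3.087) = (-1.17195, 0.36015)
Step 5: at (-1.17195, 0.36015), ∇F = (0.6561, 2.1609) → (-1.17195, 0.36015) − 0.05·(0.6561, 2.1609) = (-1.204755, 0.252105)
t = 0.252105

0.252105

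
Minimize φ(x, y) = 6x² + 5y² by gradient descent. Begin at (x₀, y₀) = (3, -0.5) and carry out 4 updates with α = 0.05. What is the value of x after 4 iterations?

∇φ = (12x, 10y)
(x₁, y₁) = (3, -0.5) − 0.05·(36, -5) = (1.2, -0.25)
(x₂, y₂) = (1.2, -0.25) − 0.05·(14.4, -2.5) = (0.48, -0.125)
(x₃, y₃) = (0.48, -0.125) − 0.05·(5.76, -1.25) = (0.192, -0.0625)
(x₄, y₄) = (0.192, -0.0625) − 0.05·(2.304, -0.625) = (0.0768, -0.03125)
x = 0.0768

0.0768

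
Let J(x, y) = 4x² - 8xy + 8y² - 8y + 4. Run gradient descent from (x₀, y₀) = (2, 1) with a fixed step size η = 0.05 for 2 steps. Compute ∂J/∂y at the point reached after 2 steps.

∇J = (8x - 8y, -8x + 16y - 8)
(x₁, y₁) = (2, 1) − 0.05·(8, -8) = (1.6, 1.4)
(x₂, y₂) = (1.6, 1.4) − 0.05·(1.6, 1.6) = (1.52, 1.32)
∂J/∂y at (1.52, 1.32) = 0.96

0.96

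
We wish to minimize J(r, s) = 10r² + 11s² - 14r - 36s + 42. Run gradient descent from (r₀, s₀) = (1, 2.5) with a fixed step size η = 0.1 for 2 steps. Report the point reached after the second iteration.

(1, 2.88)

∇J = (20r - 14, 22s - 36)
(r₁, s₁) = (1, 2.5) − 0.1·(6, 19) = (0.4, 0.6)
(r₂, s₂) = (0.4, 0.6) − 0.1·(-6, -22.8) = (1, 2.88)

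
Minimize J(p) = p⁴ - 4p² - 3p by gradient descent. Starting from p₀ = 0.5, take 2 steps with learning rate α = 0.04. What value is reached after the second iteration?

J′(p) = 4p³ - 8p - 3
p₁ = 0.5 − 0.04·(-6.5) = 0.76
p₂ = 0.76 − 0.04·(-7.324096) = 1.05296384

1.05296384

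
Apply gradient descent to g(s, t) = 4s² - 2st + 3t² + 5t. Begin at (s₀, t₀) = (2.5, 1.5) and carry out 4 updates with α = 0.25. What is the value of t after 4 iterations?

-2.53125

∇g = (8s - 2t, -2s + 6t + 5)
(s₁, t₁) = (2.5, 1.5) − 0.25·(17, 9) = (-1.75, -0.75)
(s₂, t₂) = (-1.75, -0.75) − 0.25·(-12.5, 4) = (1.375, -1.75)
(s₃, t₃) = (1.375, -1.75) − 0.25·(14.5, -8.25) = (-2.25, 0.3125)
(s₄, t₄) = (-2.25, 0.3125) − 0.25·(-18.625, 11.375) = (2.40625, -2.53125)
t = -2.53125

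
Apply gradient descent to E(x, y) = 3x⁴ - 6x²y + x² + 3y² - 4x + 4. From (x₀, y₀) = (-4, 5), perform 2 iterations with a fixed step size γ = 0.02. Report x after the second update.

∇E = (12x³ - 12xy + 2x - 4, -6x² + 6y)
(x₁, y₁) = (-4, 5) − 0.02·(-540, -66) = (6.8, 6.32)
(x₂, y₂) = (6.8, 6.32) − 0.02·(3267.072, -239.52) = (-58.54144, 11.1104)
x = -58.54144

-58.54144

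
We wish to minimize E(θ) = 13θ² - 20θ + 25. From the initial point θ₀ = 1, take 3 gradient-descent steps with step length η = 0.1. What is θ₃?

-0.176

E′(θ) = 26θ - 20
θ₁ = 1 − 0.1·6 = 0.4
θ₂ = 0.4 − 0.1·(-9.6) = 1.36
θ₃ = 1.36 − 0.1·15.36 = -0.176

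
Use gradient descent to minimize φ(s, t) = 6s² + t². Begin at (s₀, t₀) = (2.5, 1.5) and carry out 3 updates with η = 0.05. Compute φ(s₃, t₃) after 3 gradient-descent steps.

1.34934225

∇φ = (12s, 2t)
(s₁, t₁) = (2.5, 1.5) − 0.05·(30, 3) = (1, 1.35)
(s₂, t₂) = (1, 1.35) − 0.05·(12, 2.7) = (0.4, 1.215)
(s₃, t₃) = (0.4, 1.215) − 0.05·(4.8, 2.43) = (0.16, 1.0935)
φ(0.16, 1.0935) = 1.34934225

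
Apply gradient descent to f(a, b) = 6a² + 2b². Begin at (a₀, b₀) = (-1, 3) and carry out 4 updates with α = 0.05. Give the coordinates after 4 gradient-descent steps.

(-0.0256, 1.2288)

∇f = (12a, 4b)
(a₁, b₁) = (-1, 3) − 0.05·(-12, 12) = (-0.4, 2.4)
(a₂, b₂) = (-0.4, 2.4) − 0.05·(-4.8, 9.6) = (-0.16, 1.92)
(a₃, b₃) = (-0.16, 1.92) − 0.05·(-1.92, 7.68) = (-0.064, 1.536)
(a₄, b₄) = (-0.064, 1.536) − 0.05·(-0.768, 6.144) = (-0.0256, 1.2288)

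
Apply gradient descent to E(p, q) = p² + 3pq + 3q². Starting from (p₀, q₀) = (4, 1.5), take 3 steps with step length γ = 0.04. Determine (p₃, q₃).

∇E = (2p + 3q, 3p + 6q)
Step 1: at (4, 1.5), ∇E = (12.5, 21) → (4, 1.5) − 0.04·(12.5, 21) = (3.5, 0.66)
Step 2: at (3.5, 0.66), ∇E = (8.98, 14.46) → (3.5, 0.66) − 0.04·(8.98, 14.46) = (3.1408, 0.0816)
Step 3: at (3.1408, 0.0816), ∇E = (6.5264, 9.912) → (3.1408, 0.0816) − 0.04·(6.5264, 9.912) = (2.879744, -0.31488)

(2.879744, -0.31488)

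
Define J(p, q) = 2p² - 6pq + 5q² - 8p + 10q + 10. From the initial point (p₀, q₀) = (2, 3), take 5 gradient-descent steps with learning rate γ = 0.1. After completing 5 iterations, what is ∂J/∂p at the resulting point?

-0.31104

∇J = (4p - 6q - 8, -6p + 10q + 10)
Step 1: at (2, 3), ∇J = (-18, 28) → (2, 3) − 0.1·(-18, 28) = (3.8, 0.2)
Step 2: at (3.8, 0.2), ∇J = (6, -10.8) → (3.8, 0.2) − 0.1·(6, -10.8) = (3.2, 1.28)
Step 3: at (3.2, 1.28), ∇J = (-2.88, 3.6) → (3.2, 1.28) − 0.1·(-2.88, 3.6) = (3.488, 0.92)
Step 4: at (3.488, 0.92), ∇J = (0.432, -1.728) → (3.488, 0.92) − 0.1·(0.432, -1.728) = (3.4448, 1.0928)
Step 5: at (3.4448, 1.0928), ∇J = (-0.7776, 0.2592) → (3.4448, 1.0928) − 0.1·(-0.7776, 0.2592) = (3.52256, 1.06688)
∂J/∂p at (3.52256, 1.06688) = -0.31104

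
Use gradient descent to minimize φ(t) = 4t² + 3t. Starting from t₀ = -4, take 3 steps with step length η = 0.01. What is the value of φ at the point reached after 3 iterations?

31.309034758144

φ′(t) = 8t + 3
Step 1: φ′(-4) = -29; t₁ = -4 − 0.01·(-29) = -3.71
Step 2: φ′(-3.71) = -26.68; t₂ = -3.71 − 0.01·(-26.68) = -3.4432
Step 3: φ′(-3.4432) = -24.5456; t₃ = -3.4432 − 0.01·(-24.5456) = -3.197744
φ(-3.197744) = 31.309034758144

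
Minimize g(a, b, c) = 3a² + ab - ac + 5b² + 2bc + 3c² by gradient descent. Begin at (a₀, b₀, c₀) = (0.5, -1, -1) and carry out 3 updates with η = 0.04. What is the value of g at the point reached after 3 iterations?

0.63737267712

∇g = (6a + b - c, a + 10b + 2c, -a + 2b + 6c)
Step 1: at (0.5, -1, -1), ∇g = (3, -11.5, -8.5) → (0.5, -1, -1) − 0.04·(3, -11.5, -8.5) = (0.38, -0.54, -0.66)
Step 2: at (0.38, -0.54, -0.66), ∇g = (2.4, -6.34, -5.42) → (0.38, -0.54, -0.66) − 0.04·(2.4, -6.34, -5.42) = (0.284, -0.2864, -0.4432)
Step 3: at (0.284, -0.2864, -0.4432), ∇g = (1.8608, -3.4664, -3.516) → (0.284, -0.2864, -0.4432) − 0.04·(1.8608, -3.4664, -3.516) = (0.209568, -0.147744, -0.30256)
g(0.209568, -0.147744, -0.30256) = 0.63737267712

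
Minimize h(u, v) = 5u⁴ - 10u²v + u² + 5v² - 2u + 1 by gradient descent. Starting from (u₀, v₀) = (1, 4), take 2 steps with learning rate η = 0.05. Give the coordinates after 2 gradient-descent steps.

(-50.3, 9.25)

∇h = (20u³ - 20uv + 2u - 2, -10u² + 10v)
(u₁, v₁) = (1, 4) − 0.05·(-60, 30) = (4, 2.5)
(u₂, v₂) = (4, 2.5) − 0.05·(1086, -135) = (-50.3, 9.25)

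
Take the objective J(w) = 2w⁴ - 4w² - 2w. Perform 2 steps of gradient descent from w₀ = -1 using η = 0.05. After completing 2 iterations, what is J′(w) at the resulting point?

-0.291812460032

J′(w) = 8w³ - 8w - 2
Step 1: J′(-1) = -2; w₁ = -1 − 0.05·(-2) = -0.9
Step 2: J′(-0.9) = -0.632; w₂ = -0.9 − 0.05·(-0.632) = -0.8684
J′(w) at (-0.8684) = -0.291812460032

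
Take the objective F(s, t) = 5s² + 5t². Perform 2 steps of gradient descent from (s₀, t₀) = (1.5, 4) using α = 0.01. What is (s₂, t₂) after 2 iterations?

∇F = (10s, 10t)
(s₁, t₁) = (1.5, 4) − 0.01·(15, 40) = (1.35, 3.6)
(s₂, t₂) = (1.35, 3.6) − 0.01·(13.5, 36) = (1.215, 3.24)

(1.215, 3.24)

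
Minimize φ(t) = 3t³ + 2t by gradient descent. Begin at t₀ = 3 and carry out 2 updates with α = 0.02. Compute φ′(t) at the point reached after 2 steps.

φ′(t) = 9t² + 2
t₁ = 3 − 0.02·83 = 1.34
t₂ = 1.34 − 0.02·18.1604 = 0.976792
φ′(t) at (0.976792) = 10.587103501376

10.587103501376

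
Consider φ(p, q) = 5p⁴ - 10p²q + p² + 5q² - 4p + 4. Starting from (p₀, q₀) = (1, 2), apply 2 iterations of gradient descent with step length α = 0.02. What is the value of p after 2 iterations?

∇φ = (20p³ - 20pq + 2p - 4, -10p² + 10q)
Step 1: at (1, 2), ∇φ = (-22, 10) → (1, 2) − 0.02·(-22, 10) = (1.44, 1.8)
Step 2: at (1.44, 1.8), ∇φ = (6.75968, -2.736) → (1.44, 1.8) − 0.02·(6.75968, -2.736) = (1.3048064, 1.85472)
p = 1.3048064

1.3048064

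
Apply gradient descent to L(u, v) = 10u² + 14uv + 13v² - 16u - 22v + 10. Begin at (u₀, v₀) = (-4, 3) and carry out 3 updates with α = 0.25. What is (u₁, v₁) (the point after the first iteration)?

∇L = (20u + 14v - 16, 14u + 26v - 22)
Step 1: at (-4, 3), ∇L = (-54, 0) → (-4, 3) − 0.25·(-54, 0) = (9.5, 3)

(9.5, 3)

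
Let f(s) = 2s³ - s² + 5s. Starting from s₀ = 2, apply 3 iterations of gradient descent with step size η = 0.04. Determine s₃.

f′(s) = 6s² - 2s + 5
s₁ = 2 − 0.04·25 = 1
s₂ = 1 − 0.04·9 = 0.64
s₃ = 0.64 − 0.04·6.1776 = 0.392896

0.392896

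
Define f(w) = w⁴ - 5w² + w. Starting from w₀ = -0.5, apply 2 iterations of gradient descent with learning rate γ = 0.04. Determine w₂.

-0.98828032

f′(w) = 4w³ - 10w + 1
w₁ = -0.5 − 0.04·5.5 = -0.72
w₂ = -0.72 − 0.04·6.707008 = -0.98828032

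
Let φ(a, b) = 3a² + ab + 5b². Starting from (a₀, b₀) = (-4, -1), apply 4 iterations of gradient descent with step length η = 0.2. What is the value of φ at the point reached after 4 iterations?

∇φ = (6a + b, a + 10b)
(a₁, b₁) = (-4, -1) − 0.2·(-25, -14) = (1, 1.8)
(a₂, b₂) = (1, 1.8) − 0.2·(7.8, 19) = (-0.56, -2)
(a₃, b₃) = (-0.56, -2) − 0.2·(-5.36, -20.56) = (0.512, 2.112)
(a₄, b₄) = (0.512, 2.112) − 0.2·(5.184, 21.632) = (-0.5248, -2.2144)
φ(-0.5248, -2.2144) = 26.50619904

26.50619904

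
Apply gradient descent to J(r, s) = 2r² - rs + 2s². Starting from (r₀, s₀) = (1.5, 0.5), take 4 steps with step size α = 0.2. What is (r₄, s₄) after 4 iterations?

(0.0256, 0.0256)

∇J = (4r - s, -r + 4s)
Step 1: at (1.5, 0.5), ∇J = (5.5, 0.5) → (1.5, 0.5) − 0.2·(5.5, 0.5) = (0.4, 0.4)
Step 2: at (0.4, 0.4), ∇J = (1.2, 1.2) → (0.4, 0.4) − 0.2·(1.2, 1.2) = (0.16, 0.16)
Step 3: at (0.16, 0.16), ∇J = (0.48, 0.48) → (0.16, 0.16) − 0.2·(0.48, 0.48) = (0.064, 0.064)
Step 4: at (0.064, 0.064), ∇J = (0.192, 0.192) → (0.064, 0.064) − 0.2·(0.192, 0.192) = (0.0256, 0.0256)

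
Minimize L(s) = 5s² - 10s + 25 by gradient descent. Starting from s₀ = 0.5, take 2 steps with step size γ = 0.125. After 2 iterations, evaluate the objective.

L′(s) = 10s - 10
s₁ = 0.5 − 0.125·(-5) = 1.125
s₂ = 1.125 − 0.125·1.25 = 0.96875
L(0.96875) = 20.0048828125

20.0048828125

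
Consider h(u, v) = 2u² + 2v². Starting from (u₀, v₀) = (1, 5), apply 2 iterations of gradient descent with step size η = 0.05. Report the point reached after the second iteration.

(0.64, 3.2)

∇h = (4u, 4v)
Step 1: at (1, 5), ∇h = (4, 20) → (1, 5) − 0.05·(4, 20) = (0.8, 4)
Step 2: at (0.8, 4), ∇h = (3.2, 16) → (0.8, 4) − 0.05·(3.2, 16) = (0.64, 3.2)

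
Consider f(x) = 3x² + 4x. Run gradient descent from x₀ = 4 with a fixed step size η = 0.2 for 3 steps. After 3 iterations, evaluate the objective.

f′(x) = 6x + 4
Step 1: f′(4) = 28; x₁ = 4 − 0.2·28 = -1.6
Step 2: f′(-1.6) = -5.6; x₂ = -1.6 − 0.2·(-5.6) = -0.48
Step 3: f′(-0.48) = 1.12; x₃ = -0.48 − 0.2·1.12 = -0.704
f(-0.704) = -1.329152

-1.329152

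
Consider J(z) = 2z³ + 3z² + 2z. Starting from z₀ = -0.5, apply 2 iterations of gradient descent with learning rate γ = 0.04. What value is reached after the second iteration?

J′(z) = 6z² + 6z + 2
z₁ = -0.5 − 0.04·0.5 = -0.52
z₂ = -0.52 − 0.04·0.5024 = -0.540096

-0.540096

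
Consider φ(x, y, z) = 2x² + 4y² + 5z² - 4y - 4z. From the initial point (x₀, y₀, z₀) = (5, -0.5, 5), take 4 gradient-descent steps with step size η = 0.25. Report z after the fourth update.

∇φ = (4x, 8y - 4, 10z - 4)
Step 1: at (5, -0.5, 5), ∇φ = (20, -8, 46) → (5, -0.5, 5) − 0.25·(20, -8, 46) = (0, 1.5, -6.5)
Step 2: at (0, 1.5, -6.5), ∇φ = (0, 8, -69) → (0, 1.5, -6.5) − 0.25·(0, 8, -69) = (0, -0.5, 10.75)
Step 3: at (0, -0.5, 10.75), ∇φ = (0, -8, 103.5) → (0, -0.5, 10.75) − 0.25·(0, -8, 103.5) = (0, 1.5, -15.125)
Step 4: at (0, 1.5, -15.125), ∇φ = (0, 8, -155.25) → (0, 1.5, -15.125) − 0.25·(0, 8, -155.25) = (0, -0.5, 23.6875)
z = 23.6875

23.6875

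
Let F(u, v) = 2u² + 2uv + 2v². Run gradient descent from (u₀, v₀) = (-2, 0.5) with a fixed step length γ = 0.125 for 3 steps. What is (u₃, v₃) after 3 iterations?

(-0.5390625, 0.515625)

∇F = (4u + 2v, 2u + 4v)
(u₁, v₁) = (-2, 0.5) − 0.125·(-7, -2) = (-1.125, 0.75)
(u₂, v₂) = (-1.125, 0.75) − 0.125·(-3, 0.75) = (-0.75, 0.65625)
(u₃, v₃) = (-0.75, 0.65625) − 0.125·(-1.6875, 1.125) = (-0.5390625, 0.515625)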